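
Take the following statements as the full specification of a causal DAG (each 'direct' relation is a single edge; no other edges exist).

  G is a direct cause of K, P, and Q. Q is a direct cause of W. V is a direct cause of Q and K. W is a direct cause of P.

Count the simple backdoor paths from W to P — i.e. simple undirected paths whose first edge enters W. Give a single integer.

2

A backdoor path from W to P is any simple undirected path whose first edge points into W (i.e. leaves W via a parent).
Parents of W: {Q}.
Enumerating:
  P1: W <- Q <- V -> K <- G -> P
  P2: W <- Q <- G -> P
That exhausts the simple backdoor paths. Count: 2.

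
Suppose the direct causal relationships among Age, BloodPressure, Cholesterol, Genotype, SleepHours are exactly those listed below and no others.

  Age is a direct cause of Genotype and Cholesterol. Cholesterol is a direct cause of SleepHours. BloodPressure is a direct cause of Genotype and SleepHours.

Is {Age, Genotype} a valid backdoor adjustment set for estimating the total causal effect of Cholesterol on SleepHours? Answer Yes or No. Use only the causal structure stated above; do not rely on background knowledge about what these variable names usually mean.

Yes

Backdoor paths from Cholesterol to SleepHours (paths whose first edge points into Cholesterol):
  P1: Cholesterol <- Age -> Genotype <- BloodPressure -> SleepHours
Condition 1 (no descendant of Cholesterol in the set): holds — descendants of Cholesterol are {SleepHours}; none are in {Age, Genotype}.
Condition 2 (every backdoor path blocked by {Age, Genotype}):
  P1: blocked at fork node Age ∈ conditioning set.
{Age, Genotype} satisfies the backdoor criterion.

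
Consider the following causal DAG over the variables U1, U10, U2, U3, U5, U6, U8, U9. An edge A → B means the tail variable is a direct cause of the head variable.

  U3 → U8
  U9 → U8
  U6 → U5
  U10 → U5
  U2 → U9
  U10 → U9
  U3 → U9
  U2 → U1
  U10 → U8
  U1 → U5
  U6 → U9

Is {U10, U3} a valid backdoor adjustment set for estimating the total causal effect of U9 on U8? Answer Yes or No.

Backdoor paths from U9 to U8 (paths whose first edge points into U9):
  P1: U9 <- U2 -> U1 -> U5 <- U10 -> U8
  P2: U9 <- U6 -> U5 <- U10 -> U8
  P3: U9 <- U3 -> U8
  P4: U9 <- U10 -> U8
Condition 1 (no descendant of U9 in the set): holds — descendants of U9 are {U8}; none are in {U10, U3}.
Condition 2 (every backdoor path blocked by {U10, U3}):
  P1: blocked at collider U5 (neither it nor any descendant is in the conditioning set).
  P2: blocked at collider U5 (neither it nor any descendant is in the conditioning set).
  P3: blocked at fork node U3 ∈ conditioning set.
  P4: blocked at fork node U10 ∈ conditioning set.
{U10, U3} satisfies the backdoor criterion.

Yes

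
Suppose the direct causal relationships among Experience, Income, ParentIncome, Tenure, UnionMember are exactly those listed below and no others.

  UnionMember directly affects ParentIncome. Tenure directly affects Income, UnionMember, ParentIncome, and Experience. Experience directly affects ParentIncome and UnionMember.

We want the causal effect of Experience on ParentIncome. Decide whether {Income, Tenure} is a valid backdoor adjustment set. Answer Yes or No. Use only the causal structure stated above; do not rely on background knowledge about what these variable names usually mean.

Yes

Backdoor paths from Experience to ParentIncome (paths whose first edge points into Experience):
  P1: Experience <- Tenure -> UnionMember -> ParentIncome
  P2: Experience <- Tenure -> ParentIncome
Condition 1 (no descendant of Experience in the set): holds — descendants of Experience are {ParentIncome, UnionMember}; none are in {Income, Tenure}.
Condition 2 (every backdoor path blocked by {Income, Tenure}):
  P1: blocked at fork node Tenure ∈ conditioning set.
  P2: blocked at fork node Tenure ∈ conditioning set.
{Income, Tenure} satisfies the backdoor criterion.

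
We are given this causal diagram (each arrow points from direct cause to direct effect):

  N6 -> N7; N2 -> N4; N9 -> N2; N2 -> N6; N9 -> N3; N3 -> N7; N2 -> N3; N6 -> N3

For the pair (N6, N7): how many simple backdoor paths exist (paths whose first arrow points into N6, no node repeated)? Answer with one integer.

2

A backdoor path from N6 to N7 is any simple undirected path whose first edge points into N6 (i.e. leaves N6 via a parent).
Parents of N6: {N2}.
Enumerating:
  P1: N6 <- N2 <- N9 -> N3 -> N7
  P2: N6 <- N2 -> N3 -> N7
That exhausts the simple backdoor paths. Count: 2.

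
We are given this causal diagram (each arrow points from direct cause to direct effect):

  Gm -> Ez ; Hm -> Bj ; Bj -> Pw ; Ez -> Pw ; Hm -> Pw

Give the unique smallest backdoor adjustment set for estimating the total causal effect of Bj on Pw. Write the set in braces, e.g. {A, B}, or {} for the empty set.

Variables eligible for adjustment (non-descendants of Bj, excluding Bj and Pw): {Ez, Gm, Hm}.
Backdoor paths from Bj to Pw:
  P1: Bj <- Hm -> Pw
The empty set is not sufficient: P1 (Bj <- Hm -> Pw) has no collider blocking it and no conditioned non-collider, so it is open.
Try {Hm}:
  P1: blocked at fork node Hm ∈ conditioning set.
{Hm} contains no descendant of Bj and blocks every backdoor path.
No other singleton works — e.g. {Gm} leaves P1 open — so {Hm} is the unique smallest valid adjustment set.

{Hm}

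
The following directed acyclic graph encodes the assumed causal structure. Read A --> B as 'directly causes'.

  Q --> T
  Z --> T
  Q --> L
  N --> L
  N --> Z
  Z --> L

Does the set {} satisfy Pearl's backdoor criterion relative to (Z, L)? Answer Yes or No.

Backdoor paths from Z to L (paths whose first edge points into Z):
  P1: Z <- N -> L
Condition 1 (no descendant of Z in the set): holds — descendants of Z are {L, T}; none are in {}.
Condition 2 (every backdoor path blocked by {}):
  P1: open — no interior node is in the conditioning set.
{} does not satisfy the backdoor criterion.

No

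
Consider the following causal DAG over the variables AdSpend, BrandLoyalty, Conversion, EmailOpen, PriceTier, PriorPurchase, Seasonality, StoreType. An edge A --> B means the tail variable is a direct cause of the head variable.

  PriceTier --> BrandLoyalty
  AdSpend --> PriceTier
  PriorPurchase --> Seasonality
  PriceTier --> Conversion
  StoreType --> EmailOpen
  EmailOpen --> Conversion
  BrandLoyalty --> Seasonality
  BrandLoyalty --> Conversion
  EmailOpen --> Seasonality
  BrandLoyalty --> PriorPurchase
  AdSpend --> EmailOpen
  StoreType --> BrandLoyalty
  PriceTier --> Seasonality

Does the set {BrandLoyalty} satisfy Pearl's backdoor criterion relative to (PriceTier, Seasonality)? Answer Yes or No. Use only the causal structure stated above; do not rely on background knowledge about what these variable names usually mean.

No

Backdoor paths from PriceTier to Seasonality (paths whose first edge points into PriceTier):
  P1: PriceTier <- AdSpend -> EmailOpen <- StoreType -> BrandLoyalty -> PriorPurchase -> Seasonality
  P2: PriceTier <- AdSpend -> EmailOpen <- StoreType -> BrandLoyalty -> Seasonality
  P3: PriceTier <- AdSpend -> EmailOpen -> Conversion <- BrandLoyalty -> PriorPurchase -> Seasonality
  P4: PriceTier <- AdSpend -> EmailOpen -> Conversion <- BrandLoyalty -> Seasonality
  P5: PriceTier <- AdSpend -> EmailOpen -> Seasonality
Condition 1 (no descendant of PriceTier in the set): FAILS — BrandLoyalty is a descendant of PriceTier.
Condition 2 (every backdoor path blocked by {BrandLoyalty}):
  P1: blocked at collider EmailOpen (neither it nor any descendant is in the conditioning set).
  P2: blocked at collider EmailOpen (neither it nor any descendant is in the conditioning set).
  P3: blocked at collider Conversion (neither it nor any descendant is in the conditioning set).
  P4: blocked at collider Conversion (neither it nor any descendant is in the conditioning set).
  P5: open — no interior node is in the conditioning set.
{BrandLoyalty} does not satisfy the backdoor criterion.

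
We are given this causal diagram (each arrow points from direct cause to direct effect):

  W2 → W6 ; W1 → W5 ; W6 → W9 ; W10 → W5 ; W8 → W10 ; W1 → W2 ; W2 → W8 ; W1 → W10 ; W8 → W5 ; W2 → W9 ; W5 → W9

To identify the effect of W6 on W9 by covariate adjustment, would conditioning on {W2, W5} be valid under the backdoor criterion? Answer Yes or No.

Backdoor paths from W6 to W9 (paths whose first edge points into W6):
  P1: W6 <- W2 <- W1 -> W10 <- W8 -> W5 -> W9
  P2: W6 <- W2 <- W1 -> W10 -> W5 -> W9
  P3: W6 <- W2 <- W1 -> W5 -> W9
  P4: W6 <- W2 -> W8 -> W10 <- W1 -> W5 -> W9
  P5: W6 <- W2 -> W8 -> W10 -> W5 -> W9
  P6: W6 <- W2 -> W8 -> W5 -> W9
  P7: W6 <- W2 -> W9
Condition 1 (no descendant of W6 in the set): holds — descendants of W6 are {W9}; none are in {W2, W5}.
Condition 2 (every backdoor path blocked by {W2, W5}):
  P1: blocked at chain node W2 ∈ conditioning set.
  P2: blocked at chain node W2 ∈ conditioning set.
  P3: blocked at chain node W2 ∈ conditioning set.
  P4: blocked at fork node W2 ∈ conditioning set.
  P5: blocked at fork node W2 ∈ conditioning set.
  P6: blocked at fork node W2 ∈ conditioning set.
  P7: blocked at fork node W2 ∈ conditioning set.
{W2, W5} satisfies the backdoor criterion.

Yes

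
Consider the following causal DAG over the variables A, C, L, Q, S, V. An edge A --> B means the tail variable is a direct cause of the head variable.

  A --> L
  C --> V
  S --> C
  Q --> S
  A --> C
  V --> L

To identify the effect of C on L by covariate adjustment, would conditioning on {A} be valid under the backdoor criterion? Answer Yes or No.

Backdoor paths from C to L (paths whose first edge points into C):
  P1: C <- A -> L
Condition 1 (no descendant of C in the set): holds — descendants of C are {L, V}; none are in {A}.
Condition 2 (every backdoor path blocked by {A}):
  P1: blocked at fork node A ∈ conditioning set.
{A} satisfies the backdoor criterion.

Yes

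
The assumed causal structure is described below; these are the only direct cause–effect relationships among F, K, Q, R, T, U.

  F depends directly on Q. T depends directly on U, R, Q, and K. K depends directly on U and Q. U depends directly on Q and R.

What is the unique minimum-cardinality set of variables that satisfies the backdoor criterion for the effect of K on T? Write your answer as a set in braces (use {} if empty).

{Q, U}

Variables eligible for adjustment (non-descendants of K, excluding K and T): {F, Q, R, U}.
Backdoor paths from K to T:
  P1: K <- Q -> U <- R -> T
  P2: K <- Q -> U -> T
  P3: K <- Q -> T
  P4: K <- U <- R -> T
  P5: K <- U <- Q -> T
  P6: K <- U -> T
The empty set is not sufficient: P2 (K <- Q -> U -> T) has no collider blocking it and no conditioned non-collider, so it is open.
Try {Q, U}:
  P1: blocked at fork node Q ∈ conditioning set.
  P2: blocked at fork node Q ∈ conditioning set.
  P3: blocked at fork node Q ∈ conditioning set.
  P4: blocked at chain node U ∈ conditioning set.
  P5: blocked at chain node U ∈ conditioning set.
  P6: blocked at fork node U ∈ conditioning set.
{Q, U} contains no descendant of K and blocks every backdoor path.
Every element of {Q, U} is needed (dropping Q leaves P1 open; dropping U leaves P4 open), so no proper subset is valid.
Among all size-2 subsets of the eligible variables, only {Q, U} blocks every backdoor path, so it is the unique smallest valid adjustment set.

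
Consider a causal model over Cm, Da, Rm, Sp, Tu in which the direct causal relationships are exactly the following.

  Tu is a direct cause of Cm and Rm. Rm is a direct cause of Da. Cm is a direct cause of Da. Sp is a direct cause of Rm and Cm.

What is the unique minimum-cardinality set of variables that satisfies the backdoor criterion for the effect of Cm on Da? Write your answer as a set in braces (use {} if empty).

{Rm}

Variables eligible for adjustment (non-descendants of Cm, excluding Cm and Da): {Rm, Sp, Tu}.
Backdoor paths from Cm to Da:
  P1: Cm <- Sp -> Rm -> Da
  P2: Cm <- Tu -> Rm -> Da
The empty set is not sufficient: P1 (Cm <- Sp -> Rm -> Da) has no collider blocking it and no conditioned non-collider, so it is open.
Try {Rm}:
  P1: blocked at chain node Rm ∈ conditioning set.
  P2: blocked at chain node Rm ∈ conditioning set.
{Rm} contains no descendant of Cm and blocks every backdoor path.
No other singleton works — e.g. {Sp} leaves P2 open — so {Rm} is the unique smallest valid adjustment set.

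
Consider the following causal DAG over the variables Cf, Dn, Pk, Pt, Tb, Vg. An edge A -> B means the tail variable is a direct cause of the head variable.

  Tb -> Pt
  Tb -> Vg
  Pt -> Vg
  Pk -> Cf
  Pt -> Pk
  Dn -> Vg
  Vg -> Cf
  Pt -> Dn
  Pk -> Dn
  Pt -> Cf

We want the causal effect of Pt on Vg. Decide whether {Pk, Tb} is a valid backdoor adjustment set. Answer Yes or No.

No

Backdoor paths from Pt to Vg (paths whose first edge points into Pt):
  P1: Pt <- Tb -> Vg
Condition 1 (no descendant of Pt in the set): FAILS — Pk is a descendant of Pt.
Condition 2 (every backdoor path blocked by {Pk, Tb}):
  P1: blocked at fork node Tb ∈ conditioning set.
{Pk, Tb} does not satisfy the backdoor criterion.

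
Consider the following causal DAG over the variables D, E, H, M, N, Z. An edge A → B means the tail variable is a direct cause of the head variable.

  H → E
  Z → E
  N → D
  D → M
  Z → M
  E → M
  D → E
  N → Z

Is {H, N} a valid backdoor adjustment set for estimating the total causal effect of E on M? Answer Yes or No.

No

Backdoor paths from E to M (paths whose first edge points into E):
  P1: E <- Z <- N -> D -> M
  P2: E <- Z -> M
  P3: E <- D <- N -> Z -> M
  P4: E <- D -> M
Condition 1 (no descendant of E in the set): holds — descendants of E are {M}; none are in {H, N}.
Condition 2 (every backdoor path blocked by {H, N}):
  P1: blocked at fork node N ∈ conditioning set.
  P2: open — no interior node is in the conditioning set.
  P3: blocked at fork node N ∈ conditioning set.
  P4: open — no interior node is in the conditioning set.
{H, N} does not satisfy the backdoor criterion.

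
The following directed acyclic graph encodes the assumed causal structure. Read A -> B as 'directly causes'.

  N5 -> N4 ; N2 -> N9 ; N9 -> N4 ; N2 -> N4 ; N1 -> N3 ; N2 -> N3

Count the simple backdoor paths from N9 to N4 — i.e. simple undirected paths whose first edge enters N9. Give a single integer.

A backdoor path from N9 to N4 is any simple undirected path whose first edge points into N9 (i.e. leaves N9 via a parent).
Parents of N9: {N2}.
Enumerating:
  P1: N9 <- N2 -> N4
That exhausts the simple backdoor paths. Count: 1.

1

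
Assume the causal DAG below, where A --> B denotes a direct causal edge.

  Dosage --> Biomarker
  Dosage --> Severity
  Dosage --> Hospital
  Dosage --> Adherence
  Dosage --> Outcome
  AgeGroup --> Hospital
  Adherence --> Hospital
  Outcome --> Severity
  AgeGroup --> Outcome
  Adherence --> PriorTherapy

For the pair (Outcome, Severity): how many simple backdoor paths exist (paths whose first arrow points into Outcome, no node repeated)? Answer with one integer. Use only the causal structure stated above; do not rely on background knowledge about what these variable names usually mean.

3

A backdoor path from Outcome to Severity is any simple undirected path whose first edge points into Outcome (i.e. leaves Outcome via a parent).
Parents of Outcome: {AgeGroup, Dosage}.
Enumerating:
  P1: Outcome <- AgeGroup -> Hospital <- Dosage -> Severity
  P2: Outcome <- AgeGroup -> Hospital <- Adherence <- Dosage -> Severity
  P3: Outcome <- Dosage -> Severity
That exhausts the simple backdoor paths. Count: 3.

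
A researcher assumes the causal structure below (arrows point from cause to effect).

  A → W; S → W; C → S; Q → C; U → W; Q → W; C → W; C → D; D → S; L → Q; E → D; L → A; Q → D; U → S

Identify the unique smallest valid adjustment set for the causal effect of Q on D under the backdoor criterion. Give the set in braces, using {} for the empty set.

{}

Variables eligible for adjustment (non-descendants of Q, excluding Q and D): {A, E, L, U}.
Backdoor paths from Q to D:
  P1: Q <- L -> A -> W <- U -> S <- C -> D
  P2: Q <- L -> A -> W <- U -> S <- D
  P3: Q <- L -> A -> W <- C -> D
  P4: Q <- L -> A -> W <- C -> S <- D
  P5: Q <- L -> A -> W <- S <- C -> D
  P6: Q <- L -> A -> W <- S <- D
Each backdoor path contains an unconditioned collider, so every path is already blocked with the empty conditioning set:
  P1: blocked at collider W (neither it nor any descendant is in the conditioning set).
  P2: blocked at collider W (neither it nor any descendant is in the conditioning set).
  P3: blocked at collider W (neither it nor any descendant is in the conditioning set).
  P4: blocked at collider W (neither it nor any descendant is in the conditioning set).
  P5: blocked at collider W (neither it nor any descendant is in the conditioning set).
  P6: blocked at collider W (neither it nor any descendant is in the conditioning set).
The empty set is therefore the unique smallest valid set.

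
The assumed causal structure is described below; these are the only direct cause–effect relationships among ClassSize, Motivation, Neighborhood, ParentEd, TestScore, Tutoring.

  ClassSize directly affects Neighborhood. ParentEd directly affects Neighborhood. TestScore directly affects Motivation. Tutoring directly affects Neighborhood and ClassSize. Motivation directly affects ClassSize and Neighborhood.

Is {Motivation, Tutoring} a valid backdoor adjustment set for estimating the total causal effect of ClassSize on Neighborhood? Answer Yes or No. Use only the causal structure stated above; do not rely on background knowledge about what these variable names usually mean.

Backdoor paths from ClassSize to Neighborhood (paths whose first edge points into ClassSize):
  P1: ClassSize <- Tutoring -> Neighborhood
  P2: ClassSize <- Motivation -> Neighborhood
Condition 1 (no descendant of ClassSize in the set): holds — descendants of ClassSize are {Neighborhood}; none are in {Motivation, Tutoring}.
Condition 2 (every backdoor path blocked by {Motivation, Tutoring}):
  P1: blocked at fork node Tutoring ∈ conditioning set.
  P2: blocked at fork node Motivation ∈ conditioning set.
{Motivation, Tutoring} satisfies the backdoor criterion.

Yes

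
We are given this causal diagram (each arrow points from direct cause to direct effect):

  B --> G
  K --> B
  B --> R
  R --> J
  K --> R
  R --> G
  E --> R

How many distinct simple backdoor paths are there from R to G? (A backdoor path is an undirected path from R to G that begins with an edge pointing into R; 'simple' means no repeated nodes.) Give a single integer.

A backdoor path from R to G is any simple undirected path whose first edge points into R (i.e. leaves R via a parent).
Parents of R: {B, E, K}.
Enumerating:
  P1: R <- K -> B -> G
  P2: R <- B -> G
That exhausts the simple backdoor paths. Count: 2.

2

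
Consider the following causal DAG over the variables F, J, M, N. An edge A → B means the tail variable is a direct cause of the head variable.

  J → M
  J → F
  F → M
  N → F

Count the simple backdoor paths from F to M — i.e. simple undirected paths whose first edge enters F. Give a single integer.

1

A backdoor path from F to M is any simple undirected path whose first edge points into F (i.e. leaves F via a parent).
Parents of F: {J, N}.
Enumerating:
  P1: F <- J -> M
That exhausts the simple backdoor paths. Count: 1.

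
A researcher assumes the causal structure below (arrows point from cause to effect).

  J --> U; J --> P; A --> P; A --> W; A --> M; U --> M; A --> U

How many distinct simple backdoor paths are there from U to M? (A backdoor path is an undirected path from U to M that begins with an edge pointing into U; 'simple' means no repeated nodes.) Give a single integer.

2

A backdoor path from U to M is any simple undirected path whose first edge points into U (i.e. leaves U via a parent).
Parents of U: {A, J}.
Enumerating:
  P1: U <- A -> M
  P2: U <- J -> P <- A -> M
That exhausts the simple backdoor paths. Count: 2.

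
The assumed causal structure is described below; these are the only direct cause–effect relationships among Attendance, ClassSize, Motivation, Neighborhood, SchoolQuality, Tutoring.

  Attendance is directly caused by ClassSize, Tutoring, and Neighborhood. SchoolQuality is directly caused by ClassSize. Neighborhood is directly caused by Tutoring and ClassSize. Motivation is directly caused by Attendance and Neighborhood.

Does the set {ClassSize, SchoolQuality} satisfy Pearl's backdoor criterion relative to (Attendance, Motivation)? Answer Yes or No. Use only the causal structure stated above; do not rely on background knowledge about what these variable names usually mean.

Backdoor paths from Attendance to Motivation (paths whose first edge points into Attendance):
  P1: Attendance <- ClassSize -> Neighborhood -> Motivation
  P2: Attendance <- Tutoring -> Neighborhood -> Motivation
  P3: Attendance <- Neighborhood -> Motivation
Condition 1 (no descendant of Attendance in the set): holds — descendants of Attendance are {Motivation}; none are in {ClassSize, SchoolQuality}.
Condition 2 (every backdoor path blocked by {ClassSize, SchoolQuality}):
  P1: blocked at fork node ClassSize ∈ conditioning set.
  P2: open — no interior node is in the conditioning set.
  P3: open — no interior node is in the conditioning set.
{ClassSize, SchoolQuality} does not satisfy the backdoor criterion.

No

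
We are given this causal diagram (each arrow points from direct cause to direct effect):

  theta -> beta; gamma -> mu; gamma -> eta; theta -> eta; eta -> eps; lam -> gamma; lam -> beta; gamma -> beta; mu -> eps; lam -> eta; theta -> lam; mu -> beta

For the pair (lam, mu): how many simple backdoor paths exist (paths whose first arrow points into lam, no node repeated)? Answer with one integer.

6

A backdoor path from lam to mu is any simple undirected path whose first edge points into lam (i.e. leaves lam via a parent).
Parents of lam: {theta}.
Enumerating:
  P1: lam <- theta -> eta <- gamma -> mu
  P2: lam <- theta -> eta <- gamma -> beta <- mu
  P3: lam <- theta -> eta -> eps <- mu
  P4: lam <- theta -> beta <- gamma -> mu
  P5: lam <- theta -> beta <- gamma -> eta -> eps <- mu
  P6: lam <- theta -> beta <- mu
That exhausts the simple backdoor paths. Count: 6.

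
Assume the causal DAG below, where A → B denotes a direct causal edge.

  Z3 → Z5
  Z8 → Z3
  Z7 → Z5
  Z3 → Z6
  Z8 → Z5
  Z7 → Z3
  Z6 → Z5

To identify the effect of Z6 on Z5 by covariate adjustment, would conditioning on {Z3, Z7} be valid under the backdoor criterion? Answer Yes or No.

Backdoor paths from Z6 to Z5 (paths whose first edge points into Z6):
  P1: Z6 <- Z3 <- Z8 -> Z5
  P2: Z6 <- Z3 <- Z7 -> Z5
  P3: Z6 <- Z3 -> Z5
Condition 1 (no descendant of Z6 in the set): holds — descendants of Z6 are {Z5}; none are in {Z3, Z7}.
Condition 2 (every backdoor path blocked by {Z3, Z7}):
  P1: blocked at chain node Z3 ∈ conditioning set.
  P2: blocked at chain node Z3 ∈ conditioning set.
  P3: blocked at fork node Z3 ∈ conditioning set.
{Z3, Z7} satisfies the backdoor criterion.

Yes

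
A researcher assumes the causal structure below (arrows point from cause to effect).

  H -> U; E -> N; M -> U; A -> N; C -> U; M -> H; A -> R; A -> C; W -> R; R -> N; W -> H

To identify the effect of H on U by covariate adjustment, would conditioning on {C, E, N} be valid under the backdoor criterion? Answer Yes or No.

Backdoor paths from H to U (paths whose first edge points into H):
  P1: H <- W -> R <- A -> C -> U
  P2: H <- W -> R -> N <- A -> C -> U
  P3: H <- M -> U
Condition 1 (no descendant of H in the set): holds — descendants of H are {U}; none are in {C, E, N}.
Condition 2 (every backdoor path blocked by {C, E, N}):
  P1: blocked at chain node C ∈ conditioning set.
  P2: blocked at chain node C ∈ conditioning set.
  P3: open — no interior node is in the conditioning set.
{C, E, N} does not satisfy the backdoor criterion.

No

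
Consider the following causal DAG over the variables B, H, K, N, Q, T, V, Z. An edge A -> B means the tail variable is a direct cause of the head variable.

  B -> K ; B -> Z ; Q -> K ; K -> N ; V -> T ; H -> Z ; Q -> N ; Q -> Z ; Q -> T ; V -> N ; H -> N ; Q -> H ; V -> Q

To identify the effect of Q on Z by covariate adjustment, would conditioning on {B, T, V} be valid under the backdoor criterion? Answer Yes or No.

Backdoor paths from Q to Z (paths whose first edge points into Q):
  P1: Q <- V -> N <- K <- B -> Z
  P2: Q <- V -> N <- H -> Z
Condition 1 (no descendant of Q in the set): FAILS — T is a descendant of Q.
Condition 2 (every backdoor path blocked by {B, T, V}):
  P1: blocked at fork node V ∈ conditioning set.
  P2: blocked at fork node V ∈ conditioning set.
{B, T, V} does not satisfy the backdoor criterion.

No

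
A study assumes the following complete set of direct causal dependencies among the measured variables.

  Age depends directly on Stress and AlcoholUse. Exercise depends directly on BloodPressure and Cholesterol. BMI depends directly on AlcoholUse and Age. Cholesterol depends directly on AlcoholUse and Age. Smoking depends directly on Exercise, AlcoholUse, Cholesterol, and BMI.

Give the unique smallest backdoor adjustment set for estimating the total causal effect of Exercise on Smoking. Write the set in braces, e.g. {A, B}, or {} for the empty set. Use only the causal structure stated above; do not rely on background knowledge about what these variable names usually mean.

Variables eligible for adjustment (non-descendants of Exercise, excluding Exercise and Smoking): {Age, AlcoholUse, BMI, BloodPressure, Cholesterol, Stress}.
Backdoor paths from Exercise to Smoking:
  P1: Exercise <- Cholesterol <- AlcoholUse -> Age -> BMI -> Smoking
  P2: Exercise <- Cholesterol <- AlcoholUse -> BMI -> Smoking
  P3: Exercise <- Cholesterol <- AlcoholUse -> Smoking
  P4: Exercise <- Cholesterol <- Age <- AlcoholUse -> BMI -> Smoking
  P5: Exercise <- Cholesterol <- Age <- AlcoholUse -> Smoking
  P6: Exercise <- Cholesterol <- Age -> BMI <- AlcoholUse -> Smoking
  P7: Exercise <- Cholesterol <- Age -> BMI -> Smoking
  P8: Exercise <- Cholesterol -> Smoking
The empty set is not sufficient: P1 (Exercise <- Cholesterol <- AlcoholUse -> Age -> BMI -> Smoking) has no collider blocking it and no conditioned non-collider, so it is open.
Try {Cholesterol}:
  P1: blocked at chain node Cholesterol ∈ conditioning set.
  P2: blocked at chain node Cholesterol ∈ conditioning set.
  P3: blocked at chain node Cholesterol ∈ conditioning set.
  P4: blocked at chain node Cholesterol ∈ conditioning set.
  P5: blocked at chain node Cholesterol ∈ conditioning set.
  P6: blocked at chain node Cholesterol ∈ conditioning set.
  P7: blocked at chain node Cholesterol ∈ conditioning set.
  P8: blocked at fork node Cholesterol ∈ conditioning set.
{Cholesterol} contains no descendant of Exercise and blocks every backdoor path.
No other singleton works — e.g. {Stress} leaves P1 open — so {Cholesterol} is the unique smallest valid adjustment set.

{Cholesterol}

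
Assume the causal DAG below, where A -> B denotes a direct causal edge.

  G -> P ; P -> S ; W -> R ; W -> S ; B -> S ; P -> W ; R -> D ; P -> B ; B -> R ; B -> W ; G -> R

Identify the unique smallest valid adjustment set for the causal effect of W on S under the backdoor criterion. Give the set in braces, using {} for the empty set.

Variables eligible for adjustment (non-descendants of W, excluding W and S): {B, G, P}.
Backdoor paths from W to S:
  P1: W <- P <- G -> R <- B -> S
  P2: W <- P -> B -> S
  P3: W <- P -> S
  P4: W <- B <- P -> S
  P5: W <- B -> S
  P6: W <- B -> R <- G -> P -> S
The empty set is not sufficient: P2 (W <- P -> B -> S) has no collider blocking it and no conditioned non-collider, so it is open.
Try {B, P}:
  P1: blocked at chain node P ∈ conditioning set.
  P2: blocked at fork node P ∈ conditioning set.
  P3: blocked at fork node P ∈ conditioning set.
  P4: blocked at chain node B ∈ conditioning set.
  P5: blocked at fork node B ∈ conditioning set.
  P6: blocked at fork node B ∈ conditioning set.
{B, P} contains no descendant of W and blocks every backdoor path.
Every element of {B, P} is needed (dropping B leaves P5 open; dropping P leaves P3 open), so no proper subset is valid.
Among all size-2 subsets of the eligible variables, only {B, P} blocks every backdoor path, so it is the unique smallest valid adjustment set.

{B, P}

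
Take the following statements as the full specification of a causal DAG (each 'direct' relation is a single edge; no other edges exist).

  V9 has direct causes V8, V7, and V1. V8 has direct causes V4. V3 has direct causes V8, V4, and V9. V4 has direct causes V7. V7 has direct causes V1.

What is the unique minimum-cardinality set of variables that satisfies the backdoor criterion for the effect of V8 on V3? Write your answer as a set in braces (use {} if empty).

Variables eligible for adjustment (non-descendants of V8, excluding V8 and V3): {V1, V4, V7}.
Backdoor paths from V8 to V3:
  P1: V8 <- V4 <- V7 <- V1 -> V9 -> V3
  P2: V8 <- V4 <- V7 -> V9 -> V3
  P3: V8 <- V4 -> V3
The empty set is not sufficient: P1 (V8 <- V4 <- V7 <- V1 -> V9 -> V3) has no collider blocking it and no conditioned non-collider, so it is open.
Try {V4}:
  P1: blocked at chain node V4 ∈ conditioning set.
  P2: blocked at chain node V4 ∈ conditioning set.
  P3: blocked at fork node V4 ∈ conditioning set.
{V4} contains no descendant of V8 and blocks every backdoor path.
No other singleton works — e.g. {V1} leaves P2 open — so {V4} is the unique smallest valid adjustment set.

{V4}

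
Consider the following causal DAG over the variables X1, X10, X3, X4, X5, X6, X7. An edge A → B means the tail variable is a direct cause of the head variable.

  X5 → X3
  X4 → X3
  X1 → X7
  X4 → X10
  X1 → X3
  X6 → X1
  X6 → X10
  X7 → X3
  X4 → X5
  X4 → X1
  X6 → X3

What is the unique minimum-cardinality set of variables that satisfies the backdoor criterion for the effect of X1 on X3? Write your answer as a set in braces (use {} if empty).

Variables eligible for adjustment (non-descendants of X1, excluding X1 and X3): {X10, X4, X5, X6}.
Backdoor paths from X1 to X3:
  P1: X1 <- X4 -> X10 <- X6 -> X3
  P2: X1 <- X4 -> X5 -> X3
  P3: X1 <- X4 -> X3
  P4: X1 <- X6 -> X10 <- X4 -> X5 -> X3
  P5: X1 <- X6 -> X10 <- X4 -> X3
  P6: X1 <- X6 -> X3
The empty set is not sufficient: P2 (X1 <- X4 -> X5 -> X3) has no collider blocking it and no conditioned non-collider, so it is open.
Try {X4, X6}:
  P1: blocked at fork node X4 ∈ conditioning set.
  P2: blocked at fork node X4 ∈ conditioning set.
  P3: blocked at fork node X4 ∈ conditioning set.
  P4: blocked at fork node X6 ∈ conditioning set.
  P5: blocked at fork node X6 ∈ conditioning set.
  P6: blocked at fork node X6 ∈ conditioning set.
{X4, X6} contains no descendant of X1 and blocks every backdoor path.
Every element of {X4, X6} is needed (dropping X4 leaves P2 open; dropping X6 leaves P6 open), so no proper subset is valid.
Among all size-2 subsets of the eligible variables, only {X4, X6} blocks every backdoor path, so it is the unique smallest valid adjustment set.

{X4, X6}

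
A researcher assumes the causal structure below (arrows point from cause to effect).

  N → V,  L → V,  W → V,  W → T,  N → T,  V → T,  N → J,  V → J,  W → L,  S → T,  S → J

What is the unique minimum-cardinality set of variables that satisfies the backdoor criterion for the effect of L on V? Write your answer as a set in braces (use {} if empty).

{W}

Variables eligible for adjustment (non-descendants of L, excluding L and V): {N, S, W}.
Backdoor paths from L to V:
  P1: L <- W -> V
  P2: L <- W -> T <- N -> V
  P3: L <- W -> T <- N -> J <- V
  P4: L <- W -> T <- S -> J <- N -> V
  P5: L <- W -> T <- S -> J <- V
  P6: L <- W -> T <- V
The empty set is not sufficient: P1 (L <- W -> V) has no collider blocking it and no conditioned non-collider, so it is open.
Try {W}:
  P1: blocked at fork node W ∈ conditioning set.
  P2: blocked at fork node W ∈ conditioning set.
  P3: blocked at fork node W ∈ conditioning set.
  P4: blocked at fork node W ∈ conditioning set.
  P5: blocked at fork node W ∈ conditioning set.
  P6: blocked at fork node W ∈ conditioning set.
{W} contains no descendant of L and blocks every backdoor path.
No other singleton works — e.g. {N} leaves P1 open — so {W} is the unique smallest valid adjustment set.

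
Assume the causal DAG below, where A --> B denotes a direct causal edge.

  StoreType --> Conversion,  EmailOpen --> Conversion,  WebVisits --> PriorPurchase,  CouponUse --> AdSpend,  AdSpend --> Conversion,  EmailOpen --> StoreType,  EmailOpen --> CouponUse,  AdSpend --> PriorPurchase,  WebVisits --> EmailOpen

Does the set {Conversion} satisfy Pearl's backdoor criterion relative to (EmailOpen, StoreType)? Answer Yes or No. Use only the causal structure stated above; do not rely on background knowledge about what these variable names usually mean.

No

Backdoor paths from EmailOpen to StoreType (paths whose first edge points into EmailOpen):
  P1: EmailOpen <- WebVisits -> PriorPurchase <- AdSpend -> Conversion <- StoreType
Condition 1 (no descendant of EmailOpen in the set): FAILS — Conversion is a descendant of EmailOpen.
Condition 2 (every backdoor path blocked by {Conversion}):
  P1: blocked at collider PriorPurchase (neither it nor any descendant is in the conditioning set).
{Conversion} does not satisfy the backdoor criterion.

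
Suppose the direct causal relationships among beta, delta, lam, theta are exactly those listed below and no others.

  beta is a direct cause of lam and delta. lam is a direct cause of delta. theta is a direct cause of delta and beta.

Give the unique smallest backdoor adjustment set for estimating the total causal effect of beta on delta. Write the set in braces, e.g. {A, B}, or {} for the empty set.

{theta}

Variables eligible for adjustment (non-descendants of beta, excluding beta and delta): {theta}.
Backdoor paths from beta to delta:
  P1: beta <- theta -> delta
The empty set is not sufficient: P1 (beta <- theta -> delta) has no collider blocking it and no conditioned non-collider, so it is open.
Try {theta}:
  P1: blocked at fork node theta ∈ conditioning set.
{theta} contains no descendant of beta and blocks every backdoor path.
{theta} is the unique smallest valid adjustment set.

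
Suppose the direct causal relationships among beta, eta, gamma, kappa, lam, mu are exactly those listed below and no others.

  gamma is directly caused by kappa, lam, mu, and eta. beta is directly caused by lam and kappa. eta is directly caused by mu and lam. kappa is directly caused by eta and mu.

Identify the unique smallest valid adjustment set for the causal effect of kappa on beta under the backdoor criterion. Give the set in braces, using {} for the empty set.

Variables eligible for adjustment (non-descendants of kappa, excluding kappa and beta): {eta, lam, mu}.
Backdoor paths from kappa to beta:
  P1: kappa <- mu -> eta <- lam -> beta
  P2: kappa <- mu -> eta -> gamma <- lam -> beta
  P3: kappa <- mu -> gamma <- lam -> beta
  P4: kappa <- mu -> gamma <- eta <- lam -> beta
  P5: kappa <- eta <- mu -> gamma <- lam -> beta
  P6: kappa <- eta <- lam -> beta
  P7: kappa <- eta -> gamma <- lam -> beta
The empty set is not sufficient: P6 (kappa <- eta <- lam -> beta) has no collider blocking it and no conditioned non-collider, so it is open.
Try {lam}:
  P1: blocked at collider eta (neither it nor any descendant is in the conditioning set).
  P2: blocked at collider gamma (neither it nor any descendant is in the conditioning set).
  P3: blocked at collider gamma (neither it nor any descendant is in the conditioning set).
  P4: blocked at collider gamma (neither it nor any descendant is in the conditioning set).
  P5: blocked at collider gamma (neither it nor any descendant is in the conditioning set).
  P6: blocked at fork node lam ∈ conditioning set.
  P7: blocked at collider gamma (neither it nor any descendant is in the conditioning set).
{lam} contains no descendant of kappa and blocks every backdoor path.
No other singleton works — e.g. {mu} leaves P6 open — so {lam} is the unique smallest valid adjustment set.

{lam}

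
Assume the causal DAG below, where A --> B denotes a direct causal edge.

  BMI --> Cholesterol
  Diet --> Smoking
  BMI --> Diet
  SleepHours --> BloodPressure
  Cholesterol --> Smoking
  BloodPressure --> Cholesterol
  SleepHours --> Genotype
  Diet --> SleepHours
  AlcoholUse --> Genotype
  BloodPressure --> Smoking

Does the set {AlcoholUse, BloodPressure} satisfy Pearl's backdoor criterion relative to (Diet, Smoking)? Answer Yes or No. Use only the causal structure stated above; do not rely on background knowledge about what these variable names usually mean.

No

Backdoor paths from Diet to Smoking (paths whose first edge points into Diet):
  P1: Diet <- BMI -> Cholesterol <- BloodPressure -> Smoking
  P2: Diet <- BMI -> Cholesterol -> Smoking
Condition 1 (no descendant of Diet in the set): FAILS — BloodPressure is a descendant of Diet.
Condition 2 (every backdoor path blocked by {AlcoholUse, BloodPressure}):
  P1: blocked at collider Cholesterol (neither it nor any descendant is in the conditioning set).
  P2: open — no interior node is in the conditioning set.
{AlcoholUse, BloodPressure} does not satisfy the backdoor criterion.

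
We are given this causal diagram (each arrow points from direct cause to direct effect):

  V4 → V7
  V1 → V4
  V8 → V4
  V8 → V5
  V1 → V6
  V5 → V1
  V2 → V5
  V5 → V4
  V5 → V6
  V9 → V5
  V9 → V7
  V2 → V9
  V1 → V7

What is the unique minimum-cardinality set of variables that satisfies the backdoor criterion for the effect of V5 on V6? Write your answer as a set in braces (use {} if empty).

{}

Variables eligible for adjustment (non-descendants of V5, excluding V5 and V6): {V2, V8, V9}.
Backdoor paths from V5 to V6:
  P1: V5 <- V2 -> V9 -> V7 <- V1 -> V6
  P2: V5 <- V2 -> V9 -> V7 <- V4 <- V1 -> V6
  P3: V5 <- V9 -> V7 <- V1 -> V6
  P4: V5 <- V9 -> V7 <- V4 <- V1 -> V6
  P5: V5 <- V8 -> V4 <- V1 -> V6
  P6: V5 <- V8 -> V4 -> V7 <- V1 -> V6
Each backdoor path contains an unconditioned collider, so every path is already blocked with the empty conditioning set:
  P1: blocked at collider V7 (neither it nor any descendant is in the conditioning set).
  P2: blocked at collider V7 (neither it nor any descendant is in the conditioning set).
  P3: blocked at collider V7 (neither it nor any descendant is in the conditioning set).
  P4: blocked at collider V7 (neither it nor any descendant is in the conditioning set).
  P5: blocked at collider V4 (neither it nor any descendant is in the conditioning set).
  P6: blocked at collider V7 (neither it nor any descendant is in the conditioning set).
The empty set is therefore the unique smallest valid set.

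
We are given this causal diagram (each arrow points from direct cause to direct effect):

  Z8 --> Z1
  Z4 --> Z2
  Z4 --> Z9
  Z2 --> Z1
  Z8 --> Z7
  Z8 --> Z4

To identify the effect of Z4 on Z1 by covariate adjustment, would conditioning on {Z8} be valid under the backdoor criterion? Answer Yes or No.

Yes

Backdoor paths from Z4 to Z1 (paths whose first edge points into Z4):
  P1: Z4 <- Z8 -> Z1
Condition 1 (no descendant of Z4 in the set): holds — descendants of Z4 are {Z1, Z2, Z9}; none are in {Z8}.
Condition 2 (every backdoor path blocked by {Z8}):
  P1: blocked at fork node Z8 ∈ conditioning set.
{Z8} satisfies the backdoor criterion.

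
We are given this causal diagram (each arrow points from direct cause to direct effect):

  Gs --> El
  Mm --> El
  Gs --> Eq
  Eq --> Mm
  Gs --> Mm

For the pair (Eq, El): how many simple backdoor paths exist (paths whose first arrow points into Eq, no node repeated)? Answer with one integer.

2

A backdoor path from Eq to El is any simple undirected path whose first edge points into Eq (i.e. leaves Eq via a parent).
Parents of Eq: {Gs}.
Enumerating:
  P1: Eq <- Gs -> Mm -> El
  P2: Eq <- Gs -> El
That exhausts the simple backdoor paths. Count: 2.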